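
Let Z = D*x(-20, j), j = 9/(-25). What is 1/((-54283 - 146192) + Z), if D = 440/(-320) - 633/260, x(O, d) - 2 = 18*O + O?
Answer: -260/51749091 ≈ -5.0242e-6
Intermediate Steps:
j = -9/25 (j = 9*(-1/25) = -9/25 ≈ -0.36000)
x(O, d) = 2 + 19*O (x(O, d) = 2 + (18*O + O) = 2 + 19*O)
D = -1981/520 (D = 440*(-1/320) - 633*1/260 = -11/8 - 633/260 = -1981/520 ≈ -3.8096)
Z = 374409/260 (Z = -1981*(2 + 19*(-20))/520 = -1981*(2 - 380)/520 = -1981/520*(-378) = 374409/260 ≈ 1440.0)
1/((-54283 - 146192) + Z) = 1/((-54283 - 146192) + 374409/260) = 1/(-200475 + 374409/260) = 1/(-51749091/260) = -260/51749091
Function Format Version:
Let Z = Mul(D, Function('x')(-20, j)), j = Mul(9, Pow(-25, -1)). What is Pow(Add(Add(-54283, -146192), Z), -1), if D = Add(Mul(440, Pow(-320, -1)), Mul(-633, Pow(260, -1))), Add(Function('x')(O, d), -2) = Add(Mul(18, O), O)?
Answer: Rational(-260, 51749091) ≈ -5.0242e-6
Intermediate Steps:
j = Rational(-9, 25) (j = Mul(9, Rational(-1, 25)) = Rational(-9, 25) ≈ -0.36000)
Function('x')(O, d) = Add(2, Mul(19, O)) (Function('x')(O, d) = Add(2, Add(Mul(18, O), O)) = Add(2, Mul(19, O)))
D = Rational(-1981, 520) (D = Add(Mul(440, Rational(-1, 320)), Mul(-633, Rational(1, 260))) = Add(Rational(-11, 8), Rational(-633, 260)) = Rational(-1981, 520) ≈ -3.8096)
Z = Rational(374409, 260) (Z = Mul(Rational(-1981, 520), Add(2, Mul(19, -20))) = Mul(Rational(-1981, 520), Add(2, -380)) = Mul(Rational(-1981, 520), -378) = Rational(374409, 260) ≈ 1440.0)
Pow(Add(Add(-54283, -146192), Z), -1) = Pow(Add(Add(-54283, -146192), Rational(374409, 260)), -1) = Pow(Add(-200475, Rational(374409, 260)), -1) = Pow(Rational(-51749091, 260), -1) = Rational(-260, 51749091)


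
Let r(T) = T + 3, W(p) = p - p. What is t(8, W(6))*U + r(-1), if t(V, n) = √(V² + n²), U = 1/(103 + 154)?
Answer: 522/257 ≈ 2.0311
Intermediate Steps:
W(p) = 0
r(T) = 3 + T
U = 1/257 ≈ 0.0038911
t(8, W(6))*U + r(-1) = √(8² + 0²)*(1/257) + (3 - 1) = √(64 + 0)*(1/257) + 2 = √64*(1/257) + 2 = 8*(1/257) + 2 = 8/257 + 2 = 522/257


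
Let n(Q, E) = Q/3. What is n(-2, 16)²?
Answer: 4/9 ≈ 0.44444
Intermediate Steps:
n(Q, E) = Q/3 (n(Q, E) = Q*(⅓) = Q/3)
n(-2, 16)² = ((⅓)*(-2))² = (-⅔)² = 4/9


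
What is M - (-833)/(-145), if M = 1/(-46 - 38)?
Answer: -70117/12180 ≈ -5.7567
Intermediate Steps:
M = -1/84 (M = 1/(-84) = -1/84 ≈ -0.011905)
M - (-833)/(-145) = -1/84 - (-833)/(-145) = -1/84 - (-833)*(-1)/145 = -1/84 - 17*49/145 = -1/84 - 833/145 = -70117/12180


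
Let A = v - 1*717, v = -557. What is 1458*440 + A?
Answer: 640246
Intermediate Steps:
A = -1274 (A = -557 - 1*717 = -557 - 717 = -1274)
1458*440 + A = 1458*440 - 1274 = 641520 - 1274 = 640246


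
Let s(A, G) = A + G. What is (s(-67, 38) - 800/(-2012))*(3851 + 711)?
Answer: -65633494/503 ≈ -1.3048e+5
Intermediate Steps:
(s(-67, 38) - 800/(-2012))*(3851 + 711) = ((-67 + 38) - 800/(-2012))*(3851 + 711) = (-29 - 800*(-1/2012))*4562 = (-29 + 200/503)*4562 = -14387/503*4562 = -65633494/503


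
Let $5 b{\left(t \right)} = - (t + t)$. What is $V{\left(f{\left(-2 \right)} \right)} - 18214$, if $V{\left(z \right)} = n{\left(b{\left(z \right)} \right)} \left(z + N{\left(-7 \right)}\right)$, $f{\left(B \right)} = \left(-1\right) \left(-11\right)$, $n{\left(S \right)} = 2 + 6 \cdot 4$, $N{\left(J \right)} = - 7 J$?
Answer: $-16654$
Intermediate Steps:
$b{\left(t \right)} = - \frac{2 t}{5}$ ($b{\left(t \right)} = \frac{\left(-1\right) \left(t + t\right)}{5} = \frac{\left(-1\right) 2 t}{5} = \frac{\left(-2\right) t}{5} = - \frac{2 t}{5}$)
$n{\left(S \right)} = 26$ ($n{\left(S \right)} = 2 + 24 = 26$)
$f{\left(B \right)} = 11$
$V{\left(z \right)} = 1274 + 26 z$ ($V{\left(z \right)} = 26 \left(z - -49\right) = 26 \left(z + 49\right) = 26 \left(49 + z\right) = 1274 + 26 z$)
$V{\left(f{\left(-2 \right)} \right)} - 18214 = \left(1274 + 26 \cdot 11\right) - 18214 = \left(1274 + 286\right) - 18214 = 1560 - 18214 = -16654$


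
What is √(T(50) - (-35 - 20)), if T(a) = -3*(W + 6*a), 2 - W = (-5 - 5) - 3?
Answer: I*√890 ≈ 29.833*I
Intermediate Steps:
W = 15 (W = 2 - ((-5 - 5) - 3) = 2 - (-10 - 3) = 2 - 1*(-13) = 2 + 13 = 15)
T(a) = -45 - 18*a (T(a) = -3*(15 + 6*a) = -45 - 18*a)
√(T(50) - (-35 - 20)) = √((-45 - 18*50) - (-35 - 20)) = √((-45 - 900) - 1*(-55)) = √(-945 + 55) = √(-890) = I*√890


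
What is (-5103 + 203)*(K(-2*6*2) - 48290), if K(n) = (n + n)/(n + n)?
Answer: 236616100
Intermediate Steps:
K(n) = 1 (K(n) = (2*n)/((2*n)) = (2*n)*(1/(2*n)) = 1)
(-5103 + 203)*(K(-2*6*2) - 48290) = (-5103 + 203)*(1 - 48290) = -4900*(-48289) = 236616100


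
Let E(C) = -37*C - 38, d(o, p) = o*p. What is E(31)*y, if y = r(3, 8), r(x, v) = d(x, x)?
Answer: -10665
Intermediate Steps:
r(x, v) = x² (r(x, v) = x*x = x²)
y = 9 (y = 3² = 9)
E(C) = -38 - 37*C
E(31)*y = (-38 - 37*31)*9 = (-38 - 1147)*9 = -1185*9 = -10665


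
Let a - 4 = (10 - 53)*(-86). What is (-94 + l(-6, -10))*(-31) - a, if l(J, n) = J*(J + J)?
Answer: -3020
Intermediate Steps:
l(J, n) = 2*J² (l(J, n) = J*(2*J) = 2*J²)
a = 3702 (a = 4 + (10 - 53)*(-86) = 4 - 43*(-86) = 4 + 3698 = 3702)
(-94 + l(-6, -10))*(-31) - a = (-94 + 2*(-6)²)*(-31) - 1*3702 = (-94 + 2*36)*(-31) - 3702 = (-94 + 72)*(-31) - 3702 = -22*(-31) - 3702 = 682 - 3702 = -3020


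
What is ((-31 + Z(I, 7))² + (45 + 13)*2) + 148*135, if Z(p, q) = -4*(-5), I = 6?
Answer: 20217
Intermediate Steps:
Z(p, q) = 20
((-31 + Z(I, 7))² + (45 + 13)*2) + 148*135 = ((-31 + 20)² + (45 + 13)*2) + 148*135 = ((-11)² + 58*2) + 19980 = (121 + 116) + 19980 = 237 + 19980 = 20217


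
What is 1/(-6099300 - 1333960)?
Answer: -1/7433260 ≈ -1.3453e-7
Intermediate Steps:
1/(-6099300 - 1333960) = 1/(-7433260) = -1/7433260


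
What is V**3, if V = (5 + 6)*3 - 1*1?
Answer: 32768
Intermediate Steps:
V = 32 (V = 11*3 - 1 = 33 - 1 = 32)
V**3 = 32**3 = 32768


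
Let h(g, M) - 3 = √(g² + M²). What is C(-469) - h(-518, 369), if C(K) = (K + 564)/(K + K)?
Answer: -2909/938 - √404485 ≈ -639.09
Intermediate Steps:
h(g, M) = 3 + √(M² + g²) (h(g, M) = 3 + √(g² + M²) = 3 + √(M² + g²))
C(K) = (564 + K)/(2*K) (C(K) = (564 + K)/((2*K)) = (564 + K)*(1/(2*K)) = (564 + K)/(2*K))
C(-469) - h(-518, 369) = (½)*(564 - 469)/(-469) - (3 + √(369² + (-518)²)) = (½)*(-1/469)*95 - (3 + √(136161 + 268324)) = -95/938 - (3 + √404485) = -95/938 + (-3 - √404485) = -2909/938 - √404485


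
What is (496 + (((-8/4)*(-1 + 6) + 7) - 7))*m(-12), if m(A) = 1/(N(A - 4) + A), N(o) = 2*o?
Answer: -243/22 ≈ -11.045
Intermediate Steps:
m(A) = 1/(-8 + 3*A) (m(A) = 1/(2*(A - 4) + A) = 1/(2*(-4 + A) + A) = 1/((-8 + 2*A) + A) = 1/(-8 + 3*A))
(496 + (((-8/4)*(-1 + 6) + 7) - 7))*m(-12) = (496 + (((-8/4)*(-1 + 6) + 7) - 7))/(-8 + 3*(-12)) = (496 + ((-8/4*5 + 7) - 7))/(-8 - 36) = (496 + ((-1*2*5 + 7) - 7))/(-44) = (496 + ((-2*5 + 7) - 7))*(-1/44) = (496 + ((-10 + 7) - 7))*(-1/44) = (496 + (-3 - 7))*(-1/44) = (496 - 10)*(-1/44) = 486*(-1/44) = -243/22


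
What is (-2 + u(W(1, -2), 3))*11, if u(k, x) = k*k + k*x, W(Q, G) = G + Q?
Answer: -44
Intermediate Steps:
u(k, x) = k² + k*x
(-2 + u(W(1, -2), 3))*11 = (-2 + (-2 + 1)*((-2 + 1) + 3))*11 = (-2 - (-1 + 3))*11 = (-2 - 1*2)*11 = (-2 - 2)*11 = -4*11 = -44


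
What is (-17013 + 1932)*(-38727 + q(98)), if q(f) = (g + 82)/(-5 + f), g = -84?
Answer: 18105308551/31 ≈ 5.8404e+8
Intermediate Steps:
q(f) = -2/(-5 + f) (q(f) = (-84 + 82)/(-5 + f) = -2/(-5 + f))
(-17013 + 1932)*(-38727 + q(98)) = (-17013 + 1932)*(-38727 - 2/(-5 + 98)) = -15081*(-38727 - 2/93) = -15081*(-3601613/93) = 18105308551/31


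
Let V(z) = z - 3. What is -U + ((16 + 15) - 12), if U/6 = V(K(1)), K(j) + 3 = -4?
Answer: 79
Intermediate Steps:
K(j) = -7 (K(j) = -3 - 4 = -7)
V(z) = -3 + z
U = -60 (U = 6*(-3 - 7) = 6*(-10) = -60)
-U + ((16 + 15) - 12) = -1*(-60) + ((16 + 15) - 12) = 60 + (31 - 12) = 60 + 19 = 79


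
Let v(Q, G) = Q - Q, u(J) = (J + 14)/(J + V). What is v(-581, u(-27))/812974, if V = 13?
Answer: 0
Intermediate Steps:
u(J) = (14 + J)/(13 + J) (u(J) = (J + 14)/(J + 13) = (14 + J)/(13 + J))
v(Q, G) = 0
v(-581, u(-27))/812974 = 0/812974 = 0*(1/812974) = 0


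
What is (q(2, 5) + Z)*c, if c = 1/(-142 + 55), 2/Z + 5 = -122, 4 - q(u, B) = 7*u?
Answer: 424/3683 ≈ 0.11512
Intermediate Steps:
q(u, B) = 4 - 7*u
Z = -2/127 (Z = 2/(-5 - 122) = 2/(-127) = 2*(-1/127) = -2/127 ≈ -0.015748)
c = -1/87 (c = 1/(-87) = -1/87 ≈ -0.011494)
(q(2, 5) + Z)*c = ((4 - 7*2) - 2/127)*(-1/87) = ((4 - 14) - 2/127)*(-1/87) = (-10 - 2/127)*(-1/87) = -1272/127*(-1/87) = 424/3683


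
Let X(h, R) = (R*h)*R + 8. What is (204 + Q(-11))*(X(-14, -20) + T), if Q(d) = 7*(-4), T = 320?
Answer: -927872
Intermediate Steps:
Q(d) = -28
X(h, R) = 8 + h*R**2 (X(h, R) = h*R**2 + 8 = 8 + h*R**2)
(204 + Q(-11))*(X(-14, -20) + T) = (204 - 28)*((8 - 14*(-20)**2) + 320) = 176*((8 - 14*400) + 320) = 176*((8 - 5600) + 320) = 176*(-5592 + 320) = 176*(-5272) = -927872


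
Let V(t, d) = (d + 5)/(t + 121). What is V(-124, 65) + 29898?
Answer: 89624/3 ≈ 29875.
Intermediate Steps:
V(t, d) = (5 + d)/(121 + t)
V(-124, 65) + 29898 = (5 + 65)/(121 - 124) + 29898 = 70/(-3) + 29898 = -⅓*70 + 29898 = -70/3 + 29898 = 89624/3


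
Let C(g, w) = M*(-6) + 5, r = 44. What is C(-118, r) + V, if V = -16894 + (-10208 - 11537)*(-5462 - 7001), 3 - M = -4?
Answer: 270991004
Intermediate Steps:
M = 7 (M = 3 - 1*(-4) = 3 + 4 = 7)
C(g, w) = -37 (C(g, w) = 7*(-6) + 5 = -42 + 5 = -37)
V = 270991041 (V = -16894 - 21745*(-12463) = -16894 + 271007935 = 270991041)
C(-118, r) + V = -37 + 270991041 = 270991004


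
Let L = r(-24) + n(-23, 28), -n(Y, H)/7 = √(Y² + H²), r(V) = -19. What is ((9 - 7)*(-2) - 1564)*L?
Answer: 29792 + 10976*√1313 ≈ 4.2751e+5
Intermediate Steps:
n(Y, H) = -7*√(H² + Y²) (n(Y, H) = -7*√(Y² + H²) = -7*√(H² + Y²))
L = -19 - 7*√1313 (L = -19 - 7*√(28² + (-23)²) = -19 - 7*√(784 + 529) = -19 - 7*√1313 ≈ -272.65)
((9 - 7)*(-2) - 1564)*L = ((9 - 7)*(-2) - 1564)*(-19 - 7*√1313) = (2*(-2) - 1564)*(-19 - 7*√1313) = (-4 - 1564)*(-19 - 7*√1313) = -1568*(-19 - 7*√1313) = 29792 + 10976*√1313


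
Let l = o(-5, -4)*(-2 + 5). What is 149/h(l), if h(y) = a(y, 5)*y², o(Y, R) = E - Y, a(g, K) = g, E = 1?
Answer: 149/5832 ≈ 0.025549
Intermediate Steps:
o(Y, R) = 1 - Y
l = 18 (l = (1 - 1*(-5))*(-2 + 5) = (1 + 5)*3 = 6*3 = 18)
h(y) = y³ (h(y) = y*y² = y³)
149/h(l) = 149/18³ = 149/5832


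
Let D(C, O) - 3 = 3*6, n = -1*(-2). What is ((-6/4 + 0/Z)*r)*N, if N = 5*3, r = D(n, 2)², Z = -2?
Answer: -19845/2 ≈ -9922.5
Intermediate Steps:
n = 2
D(C, O) = 21 (D(C, O) = 3 + 3*6 = 3 + 18 = 21)
r = 441 (r = 21² = 441)
N = 15
((-6/4 + 0/Z)*r)*N = ((-6/4 + 0/(-2))*441)*15 = ((-6*¼ + 0*(-½))*441)*15 = ((-3/2 + 0)*441)*15 = -3/2*441*15 = -1323/2*15 = -19845/2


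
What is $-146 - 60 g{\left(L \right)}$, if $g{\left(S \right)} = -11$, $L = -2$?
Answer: $514$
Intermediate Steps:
$-146 - 60 g{\left(L \right)} = -146 - -660 = -146 + 660 = 514$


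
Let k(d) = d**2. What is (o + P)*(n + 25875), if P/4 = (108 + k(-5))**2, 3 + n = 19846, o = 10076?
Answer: 3695477376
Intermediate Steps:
n = 19843 (n = -3 + 19846 = 19843)
P = 70756 (P = 4*(108 + (-5)**2)**2 = 4*(108 + 25)**2 = 4*133**2 = 4*17689 = 70756)
(o + P)*(n + 25875) = (10076 + 70756)*(19843 + 25875) = 80832*45718 = 3695477376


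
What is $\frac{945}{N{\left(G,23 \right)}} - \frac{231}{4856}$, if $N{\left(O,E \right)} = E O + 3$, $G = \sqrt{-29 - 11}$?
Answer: $\frac{8876721}{102796664} - \frac{43470 i \sqrt{10}}{21169} \approx 0.086352 - 6.4937 i$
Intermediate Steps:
$G = 2 i \sqrt{10}$ ($G = \sqrt{-40} = 2 i \sqrt{10} \approx 6.3246 i$)
$N{\left(O,E \right)} = 3 + E O$
$\frac{945}{N{\left(G,23 \right)}} - \frac{231}{4856} = \frac{945}{3 + 23 \cdot 2 i \sqrt{10}} - \frac{231}{4856} = \frac{945}{3 + 46 i \sqrt{10}} - \frac{231}{4856} = - \frac{231}{4856} + \frac{945}{3 + 46 i \sqrt{10}}$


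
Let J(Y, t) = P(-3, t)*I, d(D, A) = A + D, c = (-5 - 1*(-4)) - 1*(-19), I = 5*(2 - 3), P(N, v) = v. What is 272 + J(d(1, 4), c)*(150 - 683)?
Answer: 48242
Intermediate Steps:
I = -5 (I = 5*(-1) = -5)
c = 18 (c = (-5 + 4) + 19 = -1 + 19 = 18)
J(Y, t) = -5*t (J(Y, t) = t*(-5) = -5*t)
272 + J(d(1, 4), c)*(150 - 683) = 272 + (-5*18)*(150 - 683) = 272 - 90*(-533) = 272 + 47970 = 48242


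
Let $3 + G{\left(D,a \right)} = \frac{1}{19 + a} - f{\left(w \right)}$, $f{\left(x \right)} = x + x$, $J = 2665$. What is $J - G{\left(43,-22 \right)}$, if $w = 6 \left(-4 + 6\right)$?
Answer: $\frac{8077}{3} \approx 2692.3$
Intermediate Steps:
$w = 12$ ($w = 6 \cdot 2 = 12$)
$f{\left(x \right)} = 2 x$
$G{\left(D,a \right)} = -27 + \frac{1}{19 + a}$ ($G{\left(D,a \right)} = -3 + \left(\frac{1}{19 + a} - 2 \cdot 12\right) = -3 + \left(\frac{1}{19 + a} - 24\right) = -3 - \left(24 - \frac{1}{19 + a}\right) = -27 + \frac{1}{19 + a}$)
$J - G{\left(43,-22 \right)} = 2665 - \frac{-512 - -594}{19 - 22} = 2665 - \frac{-512 + 594}{-3} = 2665 - \left(- \frac{1}{3}\right) 82 = 2665 - - \frac{82}{3} = 2665 + \frac{82}{3} = \frac{8077}{3}$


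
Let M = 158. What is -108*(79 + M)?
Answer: -25596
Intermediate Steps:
-108*(79 + M) = -108*(79 + 158) = -108*237 = -25596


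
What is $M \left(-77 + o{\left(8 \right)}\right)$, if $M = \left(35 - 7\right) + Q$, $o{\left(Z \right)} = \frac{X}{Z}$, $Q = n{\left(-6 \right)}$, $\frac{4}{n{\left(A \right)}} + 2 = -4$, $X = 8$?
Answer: $- \frac{6232}{3} \approx -2077.3$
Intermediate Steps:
$n{\left(A \right)} = - \frac{2}{3}$ ($n{\left(A \right)} = \frac{4}{-2 - 4} = \frac{4}{-6} = 4 \left(- \frac{1}{6}\right) = - \frac{2}{3}$)
$Q = - \frac{2}{3} \approx -0.66667$
$o{\left(Z \right)} = \frac{8}{Z}$
$M = \frac{82}{3}$ ($M = \left(35 - 7\right) - \frac{2}{3} = 28 - \frac{2}{3} = \frac{82}{3} \approx 27.333$)
$M \left(-77 + o{\left(8 \right)}\right) = \frac{82 \left(-77 + \frac{8}{8}\right)}{3} = \frac{82 \left(-77 + 8 \cdot \frac{1}{8}\right)}{3} = \frac{82 \left(-77 + 1\right)}{3} = \frac{82}{3} \left(-76\right) = - \frac{6232}{3}$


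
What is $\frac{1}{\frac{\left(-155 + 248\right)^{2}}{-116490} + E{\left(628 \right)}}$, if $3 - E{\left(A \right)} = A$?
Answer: $- \frac{38830}{24271633} \approx -0.0015998$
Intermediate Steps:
$E{\left(A \right)} = 3 - A$
$\frac{1}{\frac{\left(-155 + 248\right)^{2}}{-116490} + E{\left(628 \right)}} = \frac{1}{\frac{\left(-155 + 248\right)^{2}}{-116490} + \left(3 - 628\right)} = \frac{1}{93^{2} \left(- \frac{1}{116490}\right) + \left(3 - 628\right)} = \frac{1}{8649 \left(- \frac{1}{116490}\right) - 625} = \frac{1}{- \frac{2883}{38830} - 625} = \frac{1}{- \frac{24271633}{38830}} = - \frac{38830}{24271633}$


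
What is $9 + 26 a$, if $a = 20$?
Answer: $529$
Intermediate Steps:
$9 + 26 a = 9 + 26 \cdot 20 = 9 + 520 = 529$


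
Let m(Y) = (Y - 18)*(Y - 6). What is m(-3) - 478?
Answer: -289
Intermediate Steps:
m(Y) = (-18 + Y)*(-6 + Y)
m(-3) - 478 = (108 + (-3)² - 24*(-3)) - 478 = (108 + 9 + 72) - 478 = 189 - 478 = -289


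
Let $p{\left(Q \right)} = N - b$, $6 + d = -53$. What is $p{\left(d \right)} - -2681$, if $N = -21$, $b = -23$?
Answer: $2683$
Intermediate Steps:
$d = -59$ ($d = -6 - 53 = -59$)
$p{\left(Q \right)} = 2$ ($p{\left(Q \right)} = -21 - -23 = -21 + 23 = 2$)
$p{\left(d \right)} - -2681 = 2 - -2681 = 2 + 2681 = 2683$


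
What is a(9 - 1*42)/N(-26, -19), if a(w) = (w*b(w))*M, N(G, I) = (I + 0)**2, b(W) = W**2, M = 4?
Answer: -143748/361 ≈ -398.19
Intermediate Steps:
N(G, I) = I**2
a(w) = 4*w**3 (a(w) = (w*w**2)*4 = w**3*4 = 4*w**3)
a(9 - 1*42)/N(-26, -19) = (4*(9 - 1*42)**3)/((-19)**2) = (4*(9 - 42)**3)/361 = (4*(-33)**3)*(1/361) = (4*(-35937))*(1/361) = -143748*1/361 = -143748/361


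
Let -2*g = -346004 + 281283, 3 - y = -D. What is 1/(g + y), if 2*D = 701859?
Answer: 1/383293 ≈ 2.6090e-6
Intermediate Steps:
D = 701859/2 (D = (1/2)*701859 = 701859/2 ≈ 3.5093e+5)
y = 701865/2 (y = 3 - (-1)*701859/2 = 3 - 1*(-701859/2) = 3 + 701859/2 = 701865/2 ≈ 3.5093e+5)
g = 64721/2 (g = -(-346004 + 281283)/2 = -1/2*(-64721) = 64721/2 ≈ 32361.)
1/(g + y) = 1/(64721/2 + 701865/2) = 1/383293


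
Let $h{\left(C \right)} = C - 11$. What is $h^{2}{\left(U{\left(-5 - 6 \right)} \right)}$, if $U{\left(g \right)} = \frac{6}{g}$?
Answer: $\frac{16129}{121} \approx 133.3$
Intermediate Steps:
$h{\left(C \right)} = -11 + C$
$h^{2}{\left(U{\left(-5 - 6 \right)} \right)} = \left(-11 + \frac{6}{-5 - 6}\right)^{2} = \left(-11 + \frac{6}{-11}\right)^{2} = \left(-11 + 6 \left(- \frac{1}{11}\right)\right)^{2} = \left(-11 - \frac{6}{11}\right)^{2} = \left(- \frac{127}{11}\right)^{2} = \frac{16129}{121}$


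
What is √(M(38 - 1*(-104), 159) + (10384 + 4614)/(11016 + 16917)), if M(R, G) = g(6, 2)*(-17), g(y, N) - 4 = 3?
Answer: I*√92431107057/27933 ≈ 10.884*I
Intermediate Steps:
g(y, N) = 7 (g(y, N) = 4 + 3 = 7)
M(R, G) = -119 (M(R, G) = 7*(-17) = -119)
√(M(38 - 1*(-104), 159) + (10384 + 4614)/(11016 + 16917)) = √(-119 + (10384 + 4614)/(11016 + 16917)) = √(-119 + 14998/27933) = √(-3309029/27933) = I*√92431107057/27933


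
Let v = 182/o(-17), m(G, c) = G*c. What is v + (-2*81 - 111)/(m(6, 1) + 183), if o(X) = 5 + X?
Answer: -299/18 ≈ -16.611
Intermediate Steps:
v = -91/6 (v = 182/(5 - 17) = 182/(-12) = 182*(-1/12) = -91/6 ≈ -15.167)
v + (-2*81 - 111)/(m(6, 1) + 183) = -91/6 + (-2*81 - 111)/(6*1 + 183) = -91/6 + (-162 - 111)/(6 + 183) = -91/6 - 273/189 = -91/6 - 273*1/189 = -91/6 - 13/9 = -299/18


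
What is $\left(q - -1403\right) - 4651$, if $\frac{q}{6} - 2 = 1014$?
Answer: $2848$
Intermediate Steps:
$q = 6096$ ($q = 12 + 6 \cdot 1014 = 12 + 6084 = 6096$)
$\left(q - -1403\right) - 4651 = \left(6096 - -1403\right) - 4651 = \left(6096 + 1403\right) - 4651 = 7499 - 4651 = 2848$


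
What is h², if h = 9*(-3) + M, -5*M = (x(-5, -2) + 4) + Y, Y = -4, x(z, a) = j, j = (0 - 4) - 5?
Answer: 15876/25 ≈ 635.04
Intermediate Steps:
j = -9 (j = -4 - 5 = -9)
x(z, a) = -9
M = 9/5 (M = -((-9 + 4) - 4)/5 = -(-5 - 4)/5 = -⅕*(-9) = 9/5 ≈ 1.8000)
h = -126/5 (h = 9*(-3) + 9/5 = -27 + 9/5 = -126/5 ≈ -25.200)
h² = (-126/5)² = 15876/25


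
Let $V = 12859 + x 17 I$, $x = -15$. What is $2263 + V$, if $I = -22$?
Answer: $20732$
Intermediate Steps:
$V = 18469$ ($V = 12859 + \left(-15\right) 17 \left(-22\right) = 12859 - -5610 = 12859 + 5610 = 18469$)
$2263 + V = 2263 + 18469 = 20732$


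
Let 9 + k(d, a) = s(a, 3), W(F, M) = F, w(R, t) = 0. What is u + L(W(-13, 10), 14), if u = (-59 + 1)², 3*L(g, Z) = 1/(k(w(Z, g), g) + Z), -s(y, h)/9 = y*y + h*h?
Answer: 16116923/4791 ≈ 3364.0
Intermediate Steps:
s(y, h) = -9*h² - 9*y² (s(y, h) = -9*(y*y + h*h) = -9*(y² + h²) = -9*(h² + y²) = -9*h² - 9*y²)
k(d, a) = -90 - 9*a² (k(d, a) = -9 + (-9*3² - 9*a²) = -9 + (-9*9 - 9*a²) = -9 + (-81 - 9*a²) = -90 - 9*a²)
L(g, Z) = 1/(3*(-90 + Z - 9*g²)) (L(g, Z) = 1/(3*((-90 - 9*g²) + Z)) = 1/(3*(-90 + Z - 9*g²)))
u = 3364 (u = (-58)² = 3364)
u + L(W(-13, 10), 14) = 3364 - 1/(270 - 3*14 + 27*(-13)²) = 3364 - 1/(270 - 42 + 27*169) = 3364 - 1/(270 - 42 + 4563) = 3364 - 1/4791 = 16116923/4791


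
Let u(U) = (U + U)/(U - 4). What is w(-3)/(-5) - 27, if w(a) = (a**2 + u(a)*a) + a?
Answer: -969/35 ≈ -27.686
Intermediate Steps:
u(U) = 2*U/(-4 + U) (u(U) = (2*U)/(-4 + U) = 2*U/(-4 + U))
w(a) = a + a**2 + 2*a**2/(-4 + a) (w(a) = (a**2 + (2*a/(-4 + a))*a) + a = (a**2 + 2*a**2/(-4 + a)) + a = a + a**2 + 2*a**2/(-4 + a))
w(-3)/(-5) - 27 = (-3*(-4 + (-3)**2 - 1*(-3))/(-4 - 3))/(-5) - 27 = -(-3)*(-4 + 9 + 3)/(5*(-7)) - 27 = -(-3)*(-1)*8/(5*7) - 27 = -1/5*24/7 - 27 = -24/35 - 27 = -969/35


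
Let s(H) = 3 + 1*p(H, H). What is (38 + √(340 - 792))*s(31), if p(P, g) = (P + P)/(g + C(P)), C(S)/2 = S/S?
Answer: 6118/33 + 322*I*√113/33 ≈ 185.39 + 103.72*I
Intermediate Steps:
C(S) = 2 (C(S) = 2*(S/S) = 2*1 = 2)
p(P, g) = 2*P/(2 + g) (p(P, g) = (P + P)/(g + 2) = (2*P)/(2 + g) = 2*P/(2 + g))
s(H) = 3 + 2*H/(2 + H) (s(H) = 3 + 1*(2*H/(2 + H)) = 3 + 2*H/(2 + H))
(38 + √(340 - 792))*s(31) = (38 + √(340 - 792))*((6 + 5*31)/(2 + 31)) = (38 + √(-452))*((6 + 155)/33) = (38 + 2*I*√113)*((1/33)*161) = (38 + 2*I*√113)*(161/33) = 6118/33 + 322*I*√113/33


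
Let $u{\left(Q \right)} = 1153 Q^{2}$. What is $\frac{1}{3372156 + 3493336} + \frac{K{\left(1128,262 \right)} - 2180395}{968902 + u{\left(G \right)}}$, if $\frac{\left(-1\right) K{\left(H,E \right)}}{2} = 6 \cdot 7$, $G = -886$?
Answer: $- \frac{1069225361527}{444329390138620} \approx -0.0024064$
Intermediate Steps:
$K{\left(H,E \right)} = -84$ ($K{\left(H,E \right)} = - 2 \cdot 6 \cdot 7 = \left(-2\right) 42 = -84$)
$\frac{1}{3372156 + 3493336} + \frac{K{\left(1128,262 \right)} - 2180395}{968902 + u{\left(G \right)}} = \frac{1}{3372156 + 3493336} + \frac{-84 - 2180395}{968902 + 1153 \left(-886\right)^{2}} = \frac{1}{6865492} - \frac{2180479}{968902 + 1153 \cdot 784996} = \frac{1}{6865492} - \frac{2180479}{968902 + 905100388} = \frac{1}{6865492} - \frac{2180479}{906069290} = \frac{1}{6865492} - \frac{311497}{129438470} = - \frac{1069225361527}{444329390138620}$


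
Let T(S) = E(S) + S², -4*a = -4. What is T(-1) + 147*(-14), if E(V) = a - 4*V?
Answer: -2052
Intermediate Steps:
a = 1 (a = -¼*(-4) = 1)
E(V) = 1 - 4*V
T(S) = 1 + S² - 4*S (T(S) = (1 - 4*S) + S² = 1 + S² - 4*S)
T(-1) + 147*(-14) = (1 + (-1)² - 4*(-1)) + 147*(-14) = (1 + 1 + 4) - 2058 = 6 - 2058 = -2052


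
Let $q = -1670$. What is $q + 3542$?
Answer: $1872$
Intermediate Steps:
$q + 3542 = -1670 + 3542 = 1872$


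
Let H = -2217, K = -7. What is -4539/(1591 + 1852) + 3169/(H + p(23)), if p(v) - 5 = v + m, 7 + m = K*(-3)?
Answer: -20783192/7488525 ≈ -2.7753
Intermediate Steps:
m = 14 (m = -7 - 7*(-3) = -7 + 21 = 14)
p(v) = 19 + v (p(v) = 5 + (v + 14) = 5 + (14 + v) = 19 + v)
-4539/(1591 + 1852) + 3169/(H + p(23)) = -4539/(1591 + 1852) + 3169/(-2217 + (19 + 23)) = -4539/3443 + 3169/(-2217 + 42) = -4539*1/3443 + 3169/(-2175) = -4539/3443 + 3169*(-1/2175) = -4539/3443 - 3169/2175 = -20783192/7488525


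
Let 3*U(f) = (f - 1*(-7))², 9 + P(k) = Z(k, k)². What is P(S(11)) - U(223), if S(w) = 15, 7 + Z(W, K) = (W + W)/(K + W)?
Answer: -52819/3 ≈ -17606.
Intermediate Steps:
Z(W, K) = -7 + 2*W/(K + W) (Z(W, K) = -7 + (W + W)/(K + W) = -7 + (2*W)/(K + W) = -7 + 2*W/(K + W))
P(k) = 27 (P(k) = -9 + ((-7*k - 5*k)/(k + k))² = -9 + ((-12*k)/((2*k)))² = -9 + ((1/(2*k))*(-12*k))² = -9 + (-6)² = -9 + 36 = 27)
U(f) = (7 + f)²/3 (U(f) = (f - 1*(-7))²/3 = (f + 7)²/3 = (7 + f)²/3)
P(S(11)) - U(223) = 27 - (7 + 223)²/3 = 27 - 230²/3 = 27 - 52900/3 = -52819/3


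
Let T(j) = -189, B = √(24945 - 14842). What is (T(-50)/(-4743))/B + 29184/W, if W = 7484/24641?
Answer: 179780736/1871 + 21*√10103/5324281 ≈ 96088.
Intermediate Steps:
B = √10103 ≈ 100.51
W = 7484/24641 (W = 7484*(1/24641) = 7484/24641 ≈ 0.30372)
(T(-50)/(-4743))/B + 29184/W = (-189/(-4743))/(√10103) + 29184/(7484/24641) = (-189*(-1/4743))*(√10103/10103) + 29184*(24641/7484) = 21*(√10103/10103)/527 + 179780736/1871 = 21*√10103/5324281 + 179780736/1871 = 179780736/1871 + 21*√10103/5324281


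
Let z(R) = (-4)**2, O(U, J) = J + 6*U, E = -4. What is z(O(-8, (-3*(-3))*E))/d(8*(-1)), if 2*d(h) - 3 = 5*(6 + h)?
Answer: -32/7 ≈ -4.5714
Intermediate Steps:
z(R) = 16
d(h) = 33/2 + 5*h/2 (d(h) = 3/2 + (5*(6 + h))/2 = 3/2 + (30 + 5*h)/2 = 3/2 + (15 + 5*h/2) = 33/2 + 5*h/2)
z(O(-8, (-3*(-3))*E))/d(8*(-1)) = 16/(33/2 + 5*(8*(-1))/2) = 16/(33/2 + (5/2)*(-8)) = 16/(33/2 - 20) = 16/(-7/2) = 16*(-2/7) = -32/7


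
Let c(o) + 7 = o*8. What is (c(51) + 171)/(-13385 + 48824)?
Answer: 572/35439 ≈ 0.016140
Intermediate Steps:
c(o) = -7 + 8*o (c(o) = -7 + o*8 = -7 + 8*o)
(c(51) + 171)/(-13385 + 48824) = ((-7 + 8*51) + 171)/(-13385 + 48824) = ((-7 + 408) + 171)/35439 = (401 + 171)*(1/35439) = 572*(1/35439) = 572/35439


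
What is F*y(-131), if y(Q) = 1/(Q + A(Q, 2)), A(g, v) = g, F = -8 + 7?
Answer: 1/262 ≈ 0.0038168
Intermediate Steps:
F = -1
y(Q) = 1/(2*Q) (y(Q) = 1/(Q + Q) = 1/(2*Q))
F*y(-131) = -1/(2*(-131)) = -(-1)/(2*131) = -1*(-1/262) = 1/262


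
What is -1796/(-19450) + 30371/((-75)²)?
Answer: 12016369/2188125 ≈ 5.4916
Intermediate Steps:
-1796/(-19450) + 30371/((-75)²) = -1796*(-1/19450) + 30371/5625 = 898/9725 + 30371*(1/5625) = 898/9725 + 30371/5625 = 12016369/2188125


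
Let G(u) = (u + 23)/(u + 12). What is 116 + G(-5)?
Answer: 830/7 ≈ 118.57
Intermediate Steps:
G(u) = (23 + u)/(12 + u)
116 + G(-5) = 116 + (23 - 5)/(12 - 5) = 116 + 18/7 = 830/7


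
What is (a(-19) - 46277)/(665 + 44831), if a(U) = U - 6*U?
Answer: -23091/22748 ≈ -1.0151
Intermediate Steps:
a(U) = -5*U
(a(-19) - 46277)/(665 + 44831) = (-5*(-19) - 46277)/(665 + 44831) = (95 - 46277)/45496 = -46182*1/45496 = -23091/22748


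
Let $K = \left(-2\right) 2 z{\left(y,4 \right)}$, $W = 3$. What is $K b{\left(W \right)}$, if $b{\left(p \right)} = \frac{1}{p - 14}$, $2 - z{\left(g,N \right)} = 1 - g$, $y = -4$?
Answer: $- \frac{12}{11} \approx -1.0909$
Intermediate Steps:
$z{\left(g,N \right)} = 1 + g$ ($z{\left(g,N \right)} = 2 - \left(1 - g\right) = 2 + \left(-1 + g\right) = 1 + g$)
$b{\left(p \right)} = \frac{1}{-14 + p}$
$K = 12$ ($K = \left(-2\right) 2 \left(1 - 4\right) = \left(-4\right) \left(-3\right) = 12$)
$K b{\left(W \right)} = \frac{12}{-14 + 3} = \frac{12}{-11} = 12 \left(- \frac{1}{11}\right) = - \frac{12}{11}$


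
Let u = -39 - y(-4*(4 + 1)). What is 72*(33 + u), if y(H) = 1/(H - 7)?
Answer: -1288/3 ≈ -429.33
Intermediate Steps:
y(H) = 1/(-7 + H)
u = -1052/27 (u = -39 - 1/(-7 - 4*(4 + 1)) = -39 - 1/(-7 - 4*5) = -39 - 1/(-7 - 20) = -39 - 1/(-27) = -39 - 1*(-1/27) = -39 + 1/27 = -1052/27 ≈ -38.963)
72*(33 + u) = 72*(33 - 1052/27) = 72*(-161/27) = -1288/3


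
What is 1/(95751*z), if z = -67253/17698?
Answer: -17698/6439542003 ≈ -2.7483e-6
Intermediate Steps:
z = -67253/17698 (z = -67253*1/17698 = -67253/17698 ≈ -3.8000)
1/(95751*z) = 1/(95751*(-67253/17698)) = (1/95751)*(-17698/67253) = -17698/6439542003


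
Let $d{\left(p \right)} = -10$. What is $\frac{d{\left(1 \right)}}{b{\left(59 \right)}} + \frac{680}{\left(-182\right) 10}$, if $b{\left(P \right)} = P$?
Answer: $- \frac{2916}{5369} \approx -0.54312$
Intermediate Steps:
$\frac{d{\left(1 \right)}}{b{\left(59 \right)}} + \frac{680}{\left(-182\right) 10} = - \frac{10}{59} + \frac{680}{\left(-182\right) 10} = \left(-10\right) \frac{1}{59} + \frac{680}{-1820} = - \frac{10}{59} + 680 \left(- \frac{1}{1820}\right) = - \frac{10}{59} - \frac{34}{91} = - \frac{2916}{5369}$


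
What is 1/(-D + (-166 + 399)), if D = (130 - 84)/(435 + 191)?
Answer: 313/72906 ≈ 0.0042932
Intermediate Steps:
D = 23/313 (D = 46/626 = 46*(1/626) = 23/313 ≈ 0.073482)
1/(-D + (-166 + 399)) = 1/(-1*23/313 + (-166 + 399)) = 1/(-23/313 + 233) = 1/(72906/313) = 313/72906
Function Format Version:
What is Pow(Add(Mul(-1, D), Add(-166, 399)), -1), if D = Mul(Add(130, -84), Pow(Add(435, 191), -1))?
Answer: Rational(313, 72906) ≈ 0.0042932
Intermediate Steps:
D = Rational(23, 313) (D = Mul(46, Pow(626, -1)) = Mul(46, Rational(1, 626)) = Rational(23, 313) ≈ 0.073482)
Pow(Add(Mul(-1, D), Add(-166, 399)), -1) = Pow(Add(Mul(-1, Rational(23, 313)), Add(-166, 399)), -1) = Pow(Add(Rational(-23, 313), 233), -1) = Pow(Rational(72906, 313), -1) = Rational(313, 72906)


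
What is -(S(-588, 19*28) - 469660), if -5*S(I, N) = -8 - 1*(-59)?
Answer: 2348351/5 ≈ 4.6967e+5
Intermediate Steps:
S(I, N) = -51/5 (S(I, N) = -(-8 - 1*(-59))/5 = -(-8 + 59)/5 = -1/5*51 = -51/5)
-(S(-588, 19*28) - 469660) = -(-51/5 - 469660) = -1*(-2348351/5) = 2348351/5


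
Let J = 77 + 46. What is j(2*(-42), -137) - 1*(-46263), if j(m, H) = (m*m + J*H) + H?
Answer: 36331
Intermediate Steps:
J = 123
j(m, H) = m**2 + 124*H (j(m, H) = (m*m + 123*H) + H = (m**2 + 123*H) + H = m**2 + 124*H)
j(2*(-42), -137) - 1*(-46263) = ((2*(-42))**2 + 124*(-137)) - 1*(-46263) = ((-84)**2 - 16988) + 46263 = (7056 - 16988) + 46263 = -9932 + 46263 = 36331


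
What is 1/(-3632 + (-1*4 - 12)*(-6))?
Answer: -1/3536 ≈ -0.00028281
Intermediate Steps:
1/(-3632 + (-1*4 - 12)*(-6)) = 1/(-3632 + (-4 - 12)*(-6)) = 1/(-3632 - 16*(-6)) = 1/(-3632 + 96) = 1/(-3536) = -1/3536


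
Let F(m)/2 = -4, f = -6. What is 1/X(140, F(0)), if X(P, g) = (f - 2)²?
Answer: 1/64 ≈ 0.015625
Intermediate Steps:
F(m) = -8 (F(m) = 2*(-4) = -8)
X(P, g) = 64 (X(P, g) = (-6 - 2)² = (-8)² = 64)
1/X(140, F(0)) = 1/64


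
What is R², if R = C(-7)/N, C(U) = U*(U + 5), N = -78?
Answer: 49/1521 ≈ 0.032216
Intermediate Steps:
C(U) = U*(5 + U)
R = -7/39 (R = -7*(5 - 7)/(-78) = -7*(-2)*(-1/78) = 14*(-1/78) = -7/39 ≈ -0.17949)
R² = (-7/39)² = 49/1521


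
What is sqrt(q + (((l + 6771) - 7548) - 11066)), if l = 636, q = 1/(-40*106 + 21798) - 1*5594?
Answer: I*sqrt(5179468781006)/17558 ≈ 129.62*I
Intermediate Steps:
q = -98219451/17558 (q = 1/(-4240 + 21798) - 5594 = 1/17558 - 5594 = -98219451/17558 ≈ -5594.0)
sqrt(q + (((l + 6771) - 7548) - 11066)) = sqrt(-98219451/17558 + (((636 + 6771) - 7548) - 11066)) = sqrt(-98219451/17558 + ((7407 - 7548) - 11066)) = sqrt(-98219451/17558 + (-141 - 11066)) = sqrt(-98219451/17558 - 11207) = sqrt(-294991957/17558) = I*sqrt(5179468781006)/17558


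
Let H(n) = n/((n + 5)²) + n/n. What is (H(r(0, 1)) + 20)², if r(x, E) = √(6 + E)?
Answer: 11338481/26244 + 26936*√7/6561 ≈ 442.90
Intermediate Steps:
H(n) = 1 + n/(5 + n)² (H(n) = n/((5 + n)²) + 1 = n/(5 + n)² + 1 = 1 + n/(5 + n)²)
(H(r(0, 1)) + 20)² = ((1 + √(6 + 1)/(5 + √(6 + 1))²) + 20)² = ((1 + √7/(5 + √7)²) + 20)² = (21 + √7/(5 + √7)²)²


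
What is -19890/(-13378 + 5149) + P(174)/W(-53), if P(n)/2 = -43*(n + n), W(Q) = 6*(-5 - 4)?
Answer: 1057058/1899 ≈ 556.64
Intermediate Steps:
W(Q) = -54 (W(Q) = 6*(-9) = -54)
P(n) = -172*n (P(n) = 2*(-43*(n + n)) = 2*(-86*n) = -172*n)
-19890/(-13378 + 5149) + P(174)/W(-53) = -19890/(-13378 + 5149) - 172*174/(-54) = -19890/(-8229) - 29928*(-1/54) = -19890*(-1/8229) + 4988/9 = 510/211 + 4988/9 = 1057058/1899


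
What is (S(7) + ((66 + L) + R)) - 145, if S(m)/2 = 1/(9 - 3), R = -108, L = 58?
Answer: -386/3 ≈ -128.67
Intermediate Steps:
S(m) = ⅓ (S(m) = 2/(9 - 3) = 2/6 = 2*(⅙) = ⅓)
(S(7) + ((66 + L) + R)) - 145 = (⅓ + ((66 + 58) - 108)) - 145 = (⅓ + (124 - 108)) - 145 = (⅓ + 16) - 145 = 49/3 - 145 = -386/3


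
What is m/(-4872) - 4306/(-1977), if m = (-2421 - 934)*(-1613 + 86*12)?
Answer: -60836481/152888 ≈ -397.92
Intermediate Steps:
m = 1949255 (m = -3355*(-1613 + 1032) = -3355*(-581) = 1949255)
m/(-4872) - 4306/(-1977) = 1949255/(-4872) - 4306/(-1977) = 1949255*(-1/4872) - 4306*(-1/1977) = -278465/696 + 4306/1977 = -60836481/152888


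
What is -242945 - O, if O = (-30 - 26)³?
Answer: -67329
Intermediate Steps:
O = -175616 (O = (-56)³ = -175616)
-242945 - O = -242945 - 1*(-175616) = -242945 + 175616 = -67329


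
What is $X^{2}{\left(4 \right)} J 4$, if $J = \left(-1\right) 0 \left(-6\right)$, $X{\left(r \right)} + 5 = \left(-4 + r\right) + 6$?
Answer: $0$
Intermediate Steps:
$X{\left(r \right)} = -3 + r$ ($X{\left(r \right)} = -5 + \left(\left(-4 + r\right) + 6\right) = -5 + \left(2 + r\right) = -3 + r$)
$J = 0$ ($J = 0 \left(-6\right) = 0$)
$X^{2}{\left(4 \right)} J 4 = \left(-3 + 4\right)^{2} \cdot 0 \cdot 4 = 1^{2} \cdot 0 \cdot 4 = 1 \cdot 0 \cdot 4 = 0 \cdot 4 = 0$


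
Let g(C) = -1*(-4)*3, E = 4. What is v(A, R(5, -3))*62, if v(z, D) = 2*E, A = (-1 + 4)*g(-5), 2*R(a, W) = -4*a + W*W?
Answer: 496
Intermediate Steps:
g(C) = 12 (g(C) = 4*3 = 12)
R(a, W) = W**2/2 - 2*a (R(a, W) = (-4*a + W*W)/2 = (-4*a + W**2)/2 = (W**2 - 4*a)/2 = W**2/2 - 2*a)
A = 36 (A = (-1 + 4)*12 = 3*12 = 36)
v(z, D) = 8 (v(z, D) = 2*4 = 8)
v(A, R(5, -3))*62 = 8*62 = 496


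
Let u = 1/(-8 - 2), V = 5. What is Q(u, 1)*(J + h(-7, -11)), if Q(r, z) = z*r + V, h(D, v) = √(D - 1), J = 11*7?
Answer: 3773/10 + 49*I*√2/5 ≈ 377.3 + 13.859*I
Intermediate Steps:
u = -⅒ (u = 1/(-10) = -⅒ ≈ -0.10000)
J = 77
h(D, v) = √(-1 + D)
Q(r, z) = 5 + r*z (Q(r, z) = z*r + 5 = r*z + 5 = 5 + r*z)
Q(u, 1)*(J + h(-7, -11)) = (5 - ⅒*1)*(77 + √(-1 - 7)) = (5 - ⅒)*(77 + √(-8)) = 49*(77 + 2*I*√2)/10 = 3773/10 + 49*I*√2/5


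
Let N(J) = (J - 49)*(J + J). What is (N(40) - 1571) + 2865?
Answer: 574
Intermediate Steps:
N(J) = 2*J*(-49 + J) (N(J) = (-49 + J)*(2*J) = 2*J*(-49 + J))
(N(40) - 1571) + 2865 = (2*40*(-49 + 40) - 1571) + 2865 = (2*40*(-9) - 1571) + 2865 = (-720 - 1571) + 2865 = -2291 + 2865 = 574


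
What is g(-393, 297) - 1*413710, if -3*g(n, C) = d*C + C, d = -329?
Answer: -381238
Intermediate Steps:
g(n, C) = 328*C/3 (g(n, C) = -(-329*C + C)/3 = -(-328)*C/3 = 328*C/3)
g(-393, 297) - 1*413710 = (328/3)*297 - 1*413710 = 32472 - 413710 = -381238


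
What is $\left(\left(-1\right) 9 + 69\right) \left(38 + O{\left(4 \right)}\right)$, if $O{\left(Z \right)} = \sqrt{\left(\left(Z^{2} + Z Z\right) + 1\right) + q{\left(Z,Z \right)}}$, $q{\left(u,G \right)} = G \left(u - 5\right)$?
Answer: $2280 + 60 \sqrt{29} \approx 2603.1$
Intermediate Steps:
$q{\left(u,G \right)} = G \left(-5 + u\right)$
$O{\left(Z \right)} = \sqrt{1 + 2 Z^{2} + Z \left(-5 + Z\right)}$ ($O{\left(Z \right)} = \sqrt{\left(\left(Z^{2} + Z Z\right) + 1\right) + Z \left(-5 + Z\right)} = \sqrt{\left(\left(Z^{2} + Z^{2}\right) + 1\right) + Z \left(-5 + Z\right)} = \sqrt{\left(2 Z^{2} + 1\right) + Z \left(-5 + Z\right)} = \sqrt{\left(1 + 2 Z^{2}\right) + Z \left(-5 + Z\right)} = \sqrt{1 + 2 Z^{2} + Z \left(-5 + Z\right)}$)
$\left(\left(-1\right) 9 + 69\right) \left(38 + O{\left(4 \right)}\right) = \left(\left(-1\right) 9 + 69\right) \left(38 + \sqrt{1 - 20 + 3 \cdot 4^{2}}\right) = \left(-9 + 69\right) \left(38 + \sqrt{1 - 20 + 3 \cdot 16}\right) = 60 \left(38 + \sqrt{1 - 20 + 48}\right) = 60 \left(38 + \sqrt{29}\right) = 2280 + 60 \sqrt{29}$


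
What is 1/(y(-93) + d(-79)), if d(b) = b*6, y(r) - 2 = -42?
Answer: -1/514 ≈ -0.0019455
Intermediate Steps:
y(r) = -40 (y(r) = 2 - 42 = -40)
d(b) = 6*b
1/(y(-93) + d(-79)) = 1/(-40 + 6*(-79)) = 1/(-40 - 474) = 1/(-514) = -1/514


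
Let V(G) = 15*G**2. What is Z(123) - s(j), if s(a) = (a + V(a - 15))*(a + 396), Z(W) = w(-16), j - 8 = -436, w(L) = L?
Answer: 94185808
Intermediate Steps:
j = -428 (j = 8 - 436 = -428)
Z(W) = -16
s(a) = (396 + a)*(a + 15*(-15 + a)**2) (s(a) = (a + 15*(a - 15)**2)*(a + 396) = (a + 15*(-15 + a)**2)*(396 + a) = (396 + a)*(a + 15*(-15 + a)**2))
Z(123) - s(j) = -16 - (1336500 - 174429*(-428) + 15*(-428)**3 + 5491*(-428)**2) = -16 - (1336500 + 74655612 + 15*(-78402752) + 5491*183184) = -16 - (1336500 + 74655612 - 1176041280 + 1005863344) = -16 - 1*(-94185824) = -16 + 94185824 = 94185808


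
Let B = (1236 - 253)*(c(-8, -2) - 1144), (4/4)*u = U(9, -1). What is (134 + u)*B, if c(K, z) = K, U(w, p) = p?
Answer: -150611328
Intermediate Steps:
u = -1
B = -1132416 (B = (1236 - 253)*(-8 - 1144) = 983*(-1152) = -1132416)
(134 + u)*B = (134 - 1)*(-1132416) = 133*(-1132416) = -150611328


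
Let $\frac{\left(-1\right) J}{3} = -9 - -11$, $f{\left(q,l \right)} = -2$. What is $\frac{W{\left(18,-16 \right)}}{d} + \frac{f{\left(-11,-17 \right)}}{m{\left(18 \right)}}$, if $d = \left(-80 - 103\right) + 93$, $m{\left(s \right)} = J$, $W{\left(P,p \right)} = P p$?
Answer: $\frac{53}{15} \approx 3.5333$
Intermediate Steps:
$J = -6$ ($J = - 3 \left(-9 - -11\right) = - 3 \left(-9 + 11\right) = \left(-3\right) 2 = -6$)
$m{\left(s \right)} = -6$
$d = -90$ ($d = -183 + 93 = -90$)
$\frac{W{\left(18,-16 \right)}}{d} + \frac{f{\left(-11,-17 \right)}}{m{\left(18 \right)}} = \frac{18 \left(-16\right)}{-90} - \frac{2}{-6} = \left(-288\right) \left(- \frac{1}{90}\right) - - \frac{1}{3} = \frac{16}{5} + \frac{1}{3} = \frac{53}{15}$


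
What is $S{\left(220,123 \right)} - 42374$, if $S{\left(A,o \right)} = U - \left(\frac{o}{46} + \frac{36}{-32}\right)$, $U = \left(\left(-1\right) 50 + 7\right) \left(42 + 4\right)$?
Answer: $- \frac{8161053}{184} \approx -44354.0$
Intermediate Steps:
$U = -1978$ ($U = \left(-50 + 7\right) 46 = \left(-43\right) 46 = -1978$)
$S{\left(A,o \right)} = - \frac{15815}{8} - \frac{o}{46}$ ($S{\left(A,o \right)} = -1978 - \left(\frac{o}{46} + \frac{36}{-32}\right) = -1978 - \left(o \frac{1}{46} + 36 \left(- \frac{1}{32}\right)\right) = -1978 - \left(\frac{o}{46} - \frac{9}{8}\right) = -1978 - \left(- \frac{9}{8} + \frac{o}{46}\right) = - \frac{15815}{8} - \frac{o}{46}$)
$S{\left(220,123 \right)} - 42374 = \left(- \frac{15815}{8} - \frac{123}{46}\right) - 42374 = - \frac{364237}{184} - 42374 = - \frac{8161053}{184}$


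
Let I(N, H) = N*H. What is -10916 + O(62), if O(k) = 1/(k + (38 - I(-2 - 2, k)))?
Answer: -3798767/348 ≈ -10916.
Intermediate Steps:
I(N, H) = H*N
O(k) = 1/(38 + 5*k) (O(k) = 1/(k + (38 - k*(-2 - 2))) = 1/(k + (38 - k*(-4))) = 1/(k + (38 - (-4)*k)) = 1/(k + (38 + 4*k)) = 1/(38 + 5*k))
-10916 + O(62) = -10916 + 1/(38 + 5*62) = -10916 + 1/(38 + 310) = -10916 + 1/348 = -3798767/348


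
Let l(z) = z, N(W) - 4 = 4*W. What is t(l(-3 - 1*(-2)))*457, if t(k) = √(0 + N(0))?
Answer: 914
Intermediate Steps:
N(W) = 4 + 4*W
t(k) = 2 (t(k) = √(0 + (4 + 4*0)) = √(0 + (4 + 0)) = √(0 + 4) = √4 = 2)
t(l(-3 - 1*(-2)))*457 = 2*457 = 914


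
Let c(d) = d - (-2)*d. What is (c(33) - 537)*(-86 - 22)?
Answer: 47304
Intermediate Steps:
c(d) = 3*d (c(d) = d + 2*d = 3*d)
(c(33) - 537)*(-86 - 22) = (3*33 - 537)*(-86 - 22) = (99 - 537)*(-108) = -438*(-108) = 47304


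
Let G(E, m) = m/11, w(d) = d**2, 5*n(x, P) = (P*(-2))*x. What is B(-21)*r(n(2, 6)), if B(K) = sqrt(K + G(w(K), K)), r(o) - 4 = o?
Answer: -24*I*sqrt(77)/55 ≈ -3.8291*I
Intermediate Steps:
n(x, P) = -2*P*x/5 (n(x, P) = ((P*(-2))*x)/5 = ((-2*P)*x)/5 = (-2*P*x)/5 = -2*P*x/5)
r(o) = 4 + o
G(E, m) = m/11 (G(E, m) = m*(1/11) = m/11)
B(K) = 2*sqrt(33)*sqrt(K)/11 (B(K) = sqrt(K + K/11) = sqrt(12*K/11) = 2*sqrt(33)*sqrt(K)/11)
B(-21)*r(n(2, 6)) = (2*sqrt(33)*sqrt(-21)/11)*(4 - 2/5*6*2) = (2*sqrt(33)*(I*sqrt(21))/11)*(4 - 24/5) = (6*I*sqrt(77)/11)*(-4/5) = -24*I*sqrt(77)/55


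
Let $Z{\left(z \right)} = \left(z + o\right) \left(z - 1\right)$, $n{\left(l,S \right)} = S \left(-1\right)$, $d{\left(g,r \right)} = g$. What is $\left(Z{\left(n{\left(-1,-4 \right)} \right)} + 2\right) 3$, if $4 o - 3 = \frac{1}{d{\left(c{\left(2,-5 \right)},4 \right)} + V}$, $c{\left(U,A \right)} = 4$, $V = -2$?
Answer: $\frac{399}{8} \approx 49.875$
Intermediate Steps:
$n{\left(l,S \right)} = - S$
$o = \frac{7}{8}$ ($o = \frac{3}{4} + \frac{1}{4 \left(4 - 2\right)} = \frac{3}{4} + \frac{1}{4 \cdot 2} = \frac{3}{4} + \frac{1}{4} \cdot \frac{1}{2} = \frac{3}{4} + \frac{1}{8} = \frac{7}{8} \approx 0.875$)
$Z{\left(z \right)} = \left(-1 + z\right) \left(\frac{7}{8} + z\right)$ ($Z{\left(z \right)} = \left(z + \frac{7}{8}\right) \left(z - 1\right) = \left(\frac{7}{8} + z\right) \left(-1 + z\right) = \left(-1 + z\right) \left(\frac{7}{8} + z\right)$)
$\left(Z{\left(n{\left(-1,-4 \right)} \right)} + 2\right) 3 = \left(\left(- \frac{7}{8} + \left(\left(-1\right) \left(-4\right)\right)^{2} - \frac{\left(-1\right) \left(-4\right)}{8}\right) + 2\right) 3 = \left(\left(- \frac{7}{8} + 4^{2} - \frac{1}{2}\right) + 2\right) 3 = \left(\left(- \frac{7}{8} + 16 - \frac{1}{2}\right) + 2\right) 3 = \left(\frac{117}{8} + 2\right) 3 = \frac{133}{8} \cdot 3 = \frac{399}{8}$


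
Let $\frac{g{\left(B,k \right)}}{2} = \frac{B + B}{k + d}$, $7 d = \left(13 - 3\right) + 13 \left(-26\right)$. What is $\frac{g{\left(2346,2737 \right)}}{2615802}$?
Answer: $\frac{1564}{1172813511} \approx 1.3335 \cdot 10^{-6}$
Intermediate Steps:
$d = - \frac{328}{7}$ ($d = \frac{\left(13 - 3\right) + 13 \left(-26\right)}{7} = \frac{10 - 338}{7} = \frac{1}{7} \left(-328\right) = - \frac{328}{7} \approx -46.857$)
$g{\left(B,k \right)} = \frac{4 B}{- \frac{328}{7} + k}$ ($g{\left(B,k \right)} = 2 \frac{B + B}{k - \frac{328}{7}} = 2 \frac{2 B}{- \frac{328}{7} + k} = \frac{4 B}{- \frac{328}{7} + k}$)
$\frac{g{\left(2346,2737 \right)}}{2615802} = \frac{28 \cdot 2346 \frac{1}{-328 + 7 \cdot 2737}}{2615802} = 28 \cdot 2346 \frac{1}{-328 + 19159} \cdot \frac{1}{2615802} = 28 \cdot 2346 \cdot \frac{1}{18831} \cdot \frac{1}{2615802} = \frac{21896}{6277} \cdot \frac{1}{2615802} = \frac{1564}{1172813511}$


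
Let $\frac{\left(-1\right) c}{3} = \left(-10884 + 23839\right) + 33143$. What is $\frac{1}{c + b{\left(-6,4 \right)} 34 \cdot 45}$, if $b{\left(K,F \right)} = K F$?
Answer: $- \frac{1}{175014} \approx -5.7138 \cdot 10^{-6}$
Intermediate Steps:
$b{\left(K,F \right)} = F K$
$c = -138294$ ($c = - 3 \left(\left(-10884 + 23839\right) + 33143\right) = - 3 \left(12955 + 33143\right) = \left(-3\right) 46098 = -138294$)
$\frac{1}{c + b{\left(-6,4 \right)} 34 \cdot 45} = \frac{1}{-138294 + 4 \left(-6\right) 34 \cdot 45} = \frac{1}{-138294 + \left(-24\right) 34 \cdot 45} = \frac{1}{-138294 - 36720} = \frac{1}{-175014} = - \frac{1}{175014}$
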